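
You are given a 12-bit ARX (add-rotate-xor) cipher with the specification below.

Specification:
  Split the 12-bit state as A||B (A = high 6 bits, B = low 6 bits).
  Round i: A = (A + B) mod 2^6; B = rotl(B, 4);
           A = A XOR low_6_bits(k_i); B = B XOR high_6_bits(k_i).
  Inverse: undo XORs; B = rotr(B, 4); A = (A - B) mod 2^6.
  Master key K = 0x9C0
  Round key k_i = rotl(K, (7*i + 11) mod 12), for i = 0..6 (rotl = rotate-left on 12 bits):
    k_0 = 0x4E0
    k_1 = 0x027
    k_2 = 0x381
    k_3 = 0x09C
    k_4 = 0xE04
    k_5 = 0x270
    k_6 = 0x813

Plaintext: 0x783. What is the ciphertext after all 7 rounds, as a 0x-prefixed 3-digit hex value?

s_0 = plaintext = 0x783
s_1 = Round(s_0, k_0) = 0x063
s_2 = Round(s_1, k_1) = 0x0F8
s_3 = Round(s_2, k_2) = 0xE80
s_4 = Round(s_3, k_3) = 0x982
s_5 = Round(s_4, k_4) = 0xB18
s_6 = Round(s_5, k_5) = 0xD0F
s_7 = Round(s_6, k_6) = 0x413

0x413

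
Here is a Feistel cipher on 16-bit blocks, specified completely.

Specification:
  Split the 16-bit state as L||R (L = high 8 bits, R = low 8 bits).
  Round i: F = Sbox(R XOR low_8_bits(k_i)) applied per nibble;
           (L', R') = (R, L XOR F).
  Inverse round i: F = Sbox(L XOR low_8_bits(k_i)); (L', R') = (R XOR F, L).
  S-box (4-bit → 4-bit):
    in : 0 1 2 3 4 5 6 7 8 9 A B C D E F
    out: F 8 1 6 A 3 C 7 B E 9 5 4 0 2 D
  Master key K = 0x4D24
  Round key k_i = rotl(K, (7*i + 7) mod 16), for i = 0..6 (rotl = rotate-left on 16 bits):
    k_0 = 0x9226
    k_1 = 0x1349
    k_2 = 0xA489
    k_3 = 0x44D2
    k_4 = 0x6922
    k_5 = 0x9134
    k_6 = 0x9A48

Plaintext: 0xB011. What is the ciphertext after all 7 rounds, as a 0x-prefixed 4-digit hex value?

s_0 = plaintext = 0xB011
s_1 = Round(s_0, k_0) = 0x11D7
s_2 = Round(s_1, k_1) = 0xD7F3
s_3 = Round(s_2, k_2) = 0xF3AE
s_4 = Round(s_3, k_3) = 0xAE87
s_5 = Round(s_4, k_4) = 0x873D
s_6 = Round(s_5, k_5) = 0x3D79
s_7 = Round(s_6, k_6) = 0x7955

0x7955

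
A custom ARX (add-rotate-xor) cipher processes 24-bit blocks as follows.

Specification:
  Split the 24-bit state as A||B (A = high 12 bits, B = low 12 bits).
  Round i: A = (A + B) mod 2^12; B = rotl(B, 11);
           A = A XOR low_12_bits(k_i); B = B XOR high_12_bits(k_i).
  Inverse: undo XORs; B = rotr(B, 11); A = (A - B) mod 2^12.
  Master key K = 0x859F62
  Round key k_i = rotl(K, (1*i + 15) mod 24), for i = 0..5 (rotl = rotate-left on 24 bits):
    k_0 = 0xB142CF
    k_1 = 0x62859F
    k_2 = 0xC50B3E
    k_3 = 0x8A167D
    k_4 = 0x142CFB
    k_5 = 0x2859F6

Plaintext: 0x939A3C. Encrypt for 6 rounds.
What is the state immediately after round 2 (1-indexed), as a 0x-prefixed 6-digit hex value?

0xA5B12D

s_0 = plaintext = 0x939A3C
s_1 = Round(s_0, k_0) = 0x1BAE0A
s_2 = Round(s_1, k_1) = 0xA5B12D
s_3 = Round(s_2, k_2) = 0x0B64C6
s_4 = Round(s_3, k_3) = 0x301AC2
s_5 = Round(s_4, k_4) = 0x138423
s_6 = Round(s_5, k_5) = 0xCAD894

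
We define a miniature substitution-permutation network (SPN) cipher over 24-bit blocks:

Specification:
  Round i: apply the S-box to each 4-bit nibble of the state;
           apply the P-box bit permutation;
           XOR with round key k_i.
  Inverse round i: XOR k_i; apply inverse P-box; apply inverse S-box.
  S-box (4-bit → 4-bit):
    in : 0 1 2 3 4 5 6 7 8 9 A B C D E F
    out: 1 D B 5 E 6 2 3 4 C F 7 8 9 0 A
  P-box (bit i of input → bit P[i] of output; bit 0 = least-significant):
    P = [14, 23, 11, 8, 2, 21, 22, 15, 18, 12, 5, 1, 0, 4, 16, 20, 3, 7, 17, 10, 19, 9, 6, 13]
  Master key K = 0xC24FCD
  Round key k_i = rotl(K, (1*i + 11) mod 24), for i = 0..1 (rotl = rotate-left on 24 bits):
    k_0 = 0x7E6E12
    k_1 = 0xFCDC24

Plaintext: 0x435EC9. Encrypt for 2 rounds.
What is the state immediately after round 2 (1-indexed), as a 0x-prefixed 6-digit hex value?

s_0 = plaintext = 0x435EC9
s_1 = Round(s_0, k_0) = 0x7DC54A
s_2 = Round(s_1, k_1) = 0x04030C

0x04030C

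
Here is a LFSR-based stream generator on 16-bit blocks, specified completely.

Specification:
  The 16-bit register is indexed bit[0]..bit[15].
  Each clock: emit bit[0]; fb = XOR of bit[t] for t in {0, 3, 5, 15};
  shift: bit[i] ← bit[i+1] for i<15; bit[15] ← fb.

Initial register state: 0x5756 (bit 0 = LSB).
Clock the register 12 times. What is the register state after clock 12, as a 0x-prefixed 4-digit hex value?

reg_0 = 0x5756
clock 1: out=0, reg = 0x2BAB
clock 2: out=1, reg = 0x95D5
clock 3: out=1, reg = 0x4AEA
clock 4: out=0, reg = 0x2575
clock 5: out=1, reg = 0x12BA
clock 6: out=0, reg = 0x095D
clock 7: out=1, reg = 0x04AE
clock 8: out=0, reg = 0x0257
clock 9: out=1, reg = 0x812B
clock 10: out=1, reg = 0x4095
clock 11: out=1, reg = 0xA04A
clock 12: out=0, reg = 0x5025

0x5025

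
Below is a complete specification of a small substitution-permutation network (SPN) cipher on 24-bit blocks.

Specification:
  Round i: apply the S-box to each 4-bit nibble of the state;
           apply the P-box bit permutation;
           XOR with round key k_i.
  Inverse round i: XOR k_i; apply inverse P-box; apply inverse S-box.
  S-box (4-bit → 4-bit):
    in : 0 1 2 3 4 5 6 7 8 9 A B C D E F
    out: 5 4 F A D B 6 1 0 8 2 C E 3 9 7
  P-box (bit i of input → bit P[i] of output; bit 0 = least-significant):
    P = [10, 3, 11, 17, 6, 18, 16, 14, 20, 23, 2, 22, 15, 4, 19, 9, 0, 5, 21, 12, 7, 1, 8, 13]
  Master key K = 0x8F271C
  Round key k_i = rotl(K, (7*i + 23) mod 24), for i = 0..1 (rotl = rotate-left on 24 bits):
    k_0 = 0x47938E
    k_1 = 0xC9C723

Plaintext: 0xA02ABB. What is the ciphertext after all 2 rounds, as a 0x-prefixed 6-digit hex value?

s_0 = plaintext = 0xA02ABB
s_1 = Round(s_0, k_0) = 0xEC599D
s_2 = Round(s_1, k_1) = 0xA9319B

0xA9319B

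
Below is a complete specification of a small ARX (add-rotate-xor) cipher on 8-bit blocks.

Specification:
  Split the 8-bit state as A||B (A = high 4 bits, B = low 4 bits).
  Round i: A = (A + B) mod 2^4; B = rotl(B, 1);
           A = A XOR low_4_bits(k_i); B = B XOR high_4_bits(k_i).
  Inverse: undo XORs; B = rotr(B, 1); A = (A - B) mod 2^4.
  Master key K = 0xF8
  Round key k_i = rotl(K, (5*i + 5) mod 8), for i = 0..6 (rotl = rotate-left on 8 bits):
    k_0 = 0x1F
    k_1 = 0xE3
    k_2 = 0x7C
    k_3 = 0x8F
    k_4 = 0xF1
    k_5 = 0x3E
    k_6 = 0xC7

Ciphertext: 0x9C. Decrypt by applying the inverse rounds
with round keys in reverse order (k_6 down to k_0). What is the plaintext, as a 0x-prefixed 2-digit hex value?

s_0 = ciphertext = 0x9C
s_1 = InvRound(s_0, k_6) = 0xE0
s_2 = InvRound(s_1, k_5) = 0x79
s_3 = InvRound(s_2, k_4) = 0x33
s_4 = InvRound(s_3, k_3) = 0xFD
s_5 = InvRound(s_4, k_2) = 0xE5
s_6 = InvRound(s_5, k_1) = 0x0D
s_7 = InvRound(s_6, k_0) = 0x96

0x96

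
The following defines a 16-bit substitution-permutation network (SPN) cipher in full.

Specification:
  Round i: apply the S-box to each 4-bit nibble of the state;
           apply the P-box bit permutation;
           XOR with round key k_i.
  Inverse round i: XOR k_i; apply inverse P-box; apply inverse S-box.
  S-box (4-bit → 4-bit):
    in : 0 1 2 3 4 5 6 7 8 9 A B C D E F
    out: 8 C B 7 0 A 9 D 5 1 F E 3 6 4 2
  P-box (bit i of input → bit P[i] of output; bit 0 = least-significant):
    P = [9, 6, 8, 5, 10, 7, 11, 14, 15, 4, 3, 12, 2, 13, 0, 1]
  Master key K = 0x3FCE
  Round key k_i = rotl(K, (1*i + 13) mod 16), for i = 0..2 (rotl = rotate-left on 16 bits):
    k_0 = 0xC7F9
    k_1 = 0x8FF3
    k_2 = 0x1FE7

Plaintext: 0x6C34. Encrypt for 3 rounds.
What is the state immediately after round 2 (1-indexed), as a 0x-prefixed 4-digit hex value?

s_0 = plaintext = 0x6C34
s_1 = Round(s_0, k_0) = 0x4B6F
s_2 = Round(s_1, k_1) = 0xDBAB
s_3 = Round(s_2, k_2) = 0x621E

0xDBAB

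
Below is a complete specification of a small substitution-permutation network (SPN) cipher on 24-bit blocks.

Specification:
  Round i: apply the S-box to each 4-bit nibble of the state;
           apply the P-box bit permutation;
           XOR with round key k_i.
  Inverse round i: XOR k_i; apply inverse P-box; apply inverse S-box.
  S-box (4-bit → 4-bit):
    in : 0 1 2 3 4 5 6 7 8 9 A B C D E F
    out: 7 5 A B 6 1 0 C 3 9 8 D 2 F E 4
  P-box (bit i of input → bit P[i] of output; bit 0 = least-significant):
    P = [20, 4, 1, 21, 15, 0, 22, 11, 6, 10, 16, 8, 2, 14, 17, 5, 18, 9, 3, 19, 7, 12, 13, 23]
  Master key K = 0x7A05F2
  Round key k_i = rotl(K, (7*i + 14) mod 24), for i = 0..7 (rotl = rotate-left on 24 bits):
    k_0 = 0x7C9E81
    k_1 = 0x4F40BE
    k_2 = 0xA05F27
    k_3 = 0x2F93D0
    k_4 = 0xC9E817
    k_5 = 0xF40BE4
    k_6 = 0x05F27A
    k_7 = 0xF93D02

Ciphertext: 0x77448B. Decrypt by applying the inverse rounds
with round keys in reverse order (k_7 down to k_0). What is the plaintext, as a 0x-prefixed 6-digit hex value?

0xC7F179

s_0 = ciphertext = 0x77448B
s_1 = InvRound(s_0, k_7) = 0xDB4A26
s_2 = InvRound(s_1, k_6) = 0xEB15B8
s_3 = InvRound(s_2, k_5) = 0xCD10A8
s_4 = InvRound(s_3, k_4) = 0x013634
s_5 = InvRound(s_4, k_3) = 0x19B35A
s_6 = InvRound(s_5, k_2) = 0x773033
s_7 = InvRound(s_6, k_1) = 0x0786C9
s_8 = InvRound(s_7, k_0) = 0xC7F179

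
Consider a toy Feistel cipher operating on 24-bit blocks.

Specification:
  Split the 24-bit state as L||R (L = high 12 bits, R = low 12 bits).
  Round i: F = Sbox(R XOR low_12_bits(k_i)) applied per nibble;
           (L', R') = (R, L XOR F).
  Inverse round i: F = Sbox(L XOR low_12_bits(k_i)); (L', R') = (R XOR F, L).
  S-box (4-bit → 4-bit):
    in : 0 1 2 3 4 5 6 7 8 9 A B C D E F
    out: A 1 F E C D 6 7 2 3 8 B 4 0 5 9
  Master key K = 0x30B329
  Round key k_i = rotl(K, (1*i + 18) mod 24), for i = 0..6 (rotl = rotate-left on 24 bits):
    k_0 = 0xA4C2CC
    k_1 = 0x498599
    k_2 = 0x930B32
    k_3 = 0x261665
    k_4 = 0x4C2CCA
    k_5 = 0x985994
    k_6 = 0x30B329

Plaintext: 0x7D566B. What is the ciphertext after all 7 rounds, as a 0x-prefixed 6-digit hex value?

s_0 = plaintext = 0x7D566B
s_1 = Round(s_0, k_0) = 0x66BB52
s_2 = Round(s_1, k_1) = 0xB52320
s_3 = Round(s_2, k_2) = 0x32094D
s_4 = Round(s_3, k_3) = 0x94DAD2
s_5 = Round(s_4, k_4) = 0xAD2F5F
s_6 = Round(s_5, k_5) = 0xF5FC99
s_7 = Round(s_6, k_6) = 0xC996E5

0xC996E5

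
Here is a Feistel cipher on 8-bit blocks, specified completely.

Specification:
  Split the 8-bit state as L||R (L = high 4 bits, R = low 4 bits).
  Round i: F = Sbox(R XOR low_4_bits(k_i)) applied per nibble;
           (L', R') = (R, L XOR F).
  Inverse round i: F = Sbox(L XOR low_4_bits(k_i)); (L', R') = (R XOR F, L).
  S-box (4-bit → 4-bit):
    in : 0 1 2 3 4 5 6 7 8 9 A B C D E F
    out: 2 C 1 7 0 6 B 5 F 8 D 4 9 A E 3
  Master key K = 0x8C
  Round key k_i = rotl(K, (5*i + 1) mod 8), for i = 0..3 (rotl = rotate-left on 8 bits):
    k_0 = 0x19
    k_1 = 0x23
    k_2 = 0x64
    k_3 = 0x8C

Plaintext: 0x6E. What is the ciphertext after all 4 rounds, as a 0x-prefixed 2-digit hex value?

s_0 = plaintext = 0x6E
s_1 = Round(s_0, k_0) = 0xE3
s_2 = Round(s_1, k_1) = 0x3C
s_3 = Round(s_2, k_2) = 0xCC
s_4 = Round(s_3, k_3) = 0xCE

0xCE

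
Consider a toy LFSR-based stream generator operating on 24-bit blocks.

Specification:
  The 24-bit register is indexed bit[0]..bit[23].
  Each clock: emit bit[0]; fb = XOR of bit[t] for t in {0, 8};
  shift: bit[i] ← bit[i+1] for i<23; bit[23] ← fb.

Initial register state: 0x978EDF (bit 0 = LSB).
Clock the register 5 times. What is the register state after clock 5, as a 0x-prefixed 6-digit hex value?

0x8CBC76

reg_0 = 0x978EDF
clock 1: out=1, reg = 0xCBC76F
clock 2: out=1, reg = 0x65E3B7
clock 3: out=1, reg = 0x32F1DB
clock 4: out=1, reg = 0x1978ED
clock 5: out=1, reg = 0x8CBC76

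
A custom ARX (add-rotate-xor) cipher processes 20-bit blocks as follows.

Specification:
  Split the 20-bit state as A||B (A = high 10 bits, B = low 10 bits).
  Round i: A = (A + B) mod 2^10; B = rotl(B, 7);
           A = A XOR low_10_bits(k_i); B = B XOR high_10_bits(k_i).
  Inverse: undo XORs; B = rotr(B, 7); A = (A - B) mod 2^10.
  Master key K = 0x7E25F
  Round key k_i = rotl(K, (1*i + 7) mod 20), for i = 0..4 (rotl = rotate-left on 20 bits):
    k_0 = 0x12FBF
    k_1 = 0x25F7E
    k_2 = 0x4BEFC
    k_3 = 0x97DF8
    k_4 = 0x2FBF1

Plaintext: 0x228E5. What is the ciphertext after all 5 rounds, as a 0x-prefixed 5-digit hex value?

0x63B1A

s_0 = plaintext = 0x228E5
s_1 = Round(s_0, k_0) = 0xB42D7
s_2 = Round(s_1, k_1) = 0xB674D
s_3 = Round(s_2, k_2) = 0x36BC6
s_4 = Round(s_3, k_3) = 0x56127
s_5 = Round(s_4, k_4) = 0x63B1A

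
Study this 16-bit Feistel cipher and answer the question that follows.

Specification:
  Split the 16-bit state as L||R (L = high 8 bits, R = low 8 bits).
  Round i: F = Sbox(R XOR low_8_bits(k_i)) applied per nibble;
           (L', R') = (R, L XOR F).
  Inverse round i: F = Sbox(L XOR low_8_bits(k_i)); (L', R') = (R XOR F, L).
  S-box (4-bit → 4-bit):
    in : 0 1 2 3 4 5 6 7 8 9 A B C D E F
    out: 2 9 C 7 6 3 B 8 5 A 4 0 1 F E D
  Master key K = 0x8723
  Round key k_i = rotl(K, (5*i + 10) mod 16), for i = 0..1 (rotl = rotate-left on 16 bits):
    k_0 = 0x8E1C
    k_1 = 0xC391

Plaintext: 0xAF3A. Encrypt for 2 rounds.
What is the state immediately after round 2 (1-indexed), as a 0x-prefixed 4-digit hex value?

0x64E9

s_0 = plaintext = 0xAF3A
s_1 = Round(s_0, k_0) = 0x3A64
s_2 = Round(s_1, k_1) = 0x64E9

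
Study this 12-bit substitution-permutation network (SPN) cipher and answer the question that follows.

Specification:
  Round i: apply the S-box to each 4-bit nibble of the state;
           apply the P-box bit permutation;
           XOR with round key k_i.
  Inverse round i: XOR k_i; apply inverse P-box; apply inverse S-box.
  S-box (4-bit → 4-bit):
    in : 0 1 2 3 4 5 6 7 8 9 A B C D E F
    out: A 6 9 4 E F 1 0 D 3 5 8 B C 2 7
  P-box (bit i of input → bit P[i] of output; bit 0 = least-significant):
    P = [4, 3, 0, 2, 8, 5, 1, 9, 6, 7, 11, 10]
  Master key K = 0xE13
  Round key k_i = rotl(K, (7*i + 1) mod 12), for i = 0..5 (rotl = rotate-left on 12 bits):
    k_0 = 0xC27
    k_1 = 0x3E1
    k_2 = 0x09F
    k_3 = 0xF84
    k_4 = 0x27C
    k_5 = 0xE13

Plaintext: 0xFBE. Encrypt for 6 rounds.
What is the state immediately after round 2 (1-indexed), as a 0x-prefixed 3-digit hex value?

0x398

s_0 = plaintext = 0xFBE
s_1 = Round(s_0, k_0) = 0x6EF
s_2 = Round(s_1, k_1) = 0x398
s_3 = Round(s_2, k_2) = 0x9AA
s_4 = Round(s_3, k_3) = 0xE57
s_5 = Round(s_4, k_4) = 0x1DE
s_6 = Round(s_5, k_5) = 0x499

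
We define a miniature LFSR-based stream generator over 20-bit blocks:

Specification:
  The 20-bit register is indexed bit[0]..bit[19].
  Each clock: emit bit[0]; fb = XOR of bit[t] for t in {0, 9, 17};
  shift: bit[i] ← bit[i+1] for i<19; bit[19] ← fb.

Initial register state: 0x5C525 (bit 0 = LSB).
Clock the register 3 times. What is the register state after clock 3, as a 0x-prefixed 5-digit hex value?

0xAB8A4

reg_0 = 0x5C525
clock 1: out=1, reg = 0xAE292
clock 2: out=0, reg = 0x57149
clock 3: out=1, reg = 0xAB8A4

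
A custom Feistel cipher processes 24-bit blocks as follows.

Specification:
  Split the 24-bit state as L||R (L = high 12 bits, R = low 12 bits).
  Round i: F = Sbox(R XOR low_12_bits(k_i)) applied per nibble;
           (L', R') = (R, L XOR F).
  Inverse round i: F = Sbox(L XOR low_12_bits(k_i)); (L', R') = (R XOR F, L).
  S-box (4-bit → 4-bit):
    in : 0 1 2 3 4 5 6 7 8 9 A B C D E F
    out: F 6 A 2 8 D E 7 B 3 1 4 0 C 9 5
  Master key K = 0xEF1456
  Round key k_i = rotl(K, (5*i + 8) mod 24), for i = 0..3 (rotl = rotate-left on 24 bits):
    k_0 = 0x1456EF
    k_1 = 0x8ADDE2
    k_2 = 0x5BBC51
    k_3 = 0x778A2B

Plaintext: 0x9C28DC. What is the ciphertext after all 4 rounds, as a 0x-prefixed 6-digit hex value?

s_0 = plaintext = 0x9C28DC
s_1 = Round(s_0, k_0) = 0x8DC0E0
s_2 = Round(s_1, k_1) = 0x0E0426
s_3 = Round(s_2, k_2) = 0x426B97
s_4 = Round(s_3, k_3) = 0xB97266

0xB97266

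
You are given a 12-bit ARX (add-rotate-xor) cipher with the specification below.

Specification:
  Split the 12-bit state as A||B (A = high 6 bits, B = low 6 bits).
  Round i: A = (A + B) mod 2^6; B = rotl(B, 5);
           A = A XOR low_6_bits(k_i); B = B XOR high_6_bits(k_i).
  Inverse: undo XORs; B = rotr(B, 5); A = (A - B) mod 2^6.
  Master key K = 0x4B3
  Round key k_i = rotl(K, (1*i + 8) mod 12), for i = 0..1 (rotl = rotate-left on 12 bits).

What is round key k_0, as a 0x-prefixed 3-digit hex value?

K = 0x4B3
k_0 = rotl(K, (1*0+8) mod 12) = rotl(K, 8) = 0x34B

0x34B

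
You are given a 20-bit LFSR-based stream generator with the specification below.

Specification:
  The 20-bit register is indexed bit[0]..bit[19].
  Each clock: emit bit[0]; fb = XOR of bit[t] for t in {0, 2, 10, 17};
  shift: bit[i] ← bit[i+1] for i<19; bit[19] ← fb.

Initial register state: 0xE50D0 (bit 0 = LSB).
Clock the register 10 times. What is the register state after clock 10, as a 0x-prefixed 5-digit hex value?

0xC3F94

reg_0 = 0xE50D0
clock 1: out=0, reg = 0xF2868
clock 2: out=0, reg = 0xF9434
clock 3: out=0, reg = 0xFCA1A
clock 4: out=0, reg = 0xFE50D
clock 5: out=1, reg = 0x7F286
clock 6: out=0, reg = 0x3F943
clock 7: out=1, reg = 0x1FCA1
clock 8: out=1, reg = 0x0FE50
clock 9: out=0, reg = 0x87F28
clock 10: out=0, reg = 0xC3F94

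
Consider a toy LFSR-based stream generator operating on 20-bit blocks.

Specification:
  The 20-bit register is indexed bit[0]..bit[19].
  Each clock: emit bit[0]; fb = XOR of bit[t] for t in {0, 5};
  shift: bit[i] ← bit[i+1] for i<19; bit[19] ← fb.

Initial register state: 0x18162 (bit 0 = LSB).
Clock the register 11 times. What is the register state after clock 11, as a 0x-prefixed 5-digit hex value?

0xAD230

reg_0 = 0x18162
clock 1: out=0, reg = 0x8C0B1
clock 2: out=1, reg = 0x46058
clock 3: out=0, reg = 0x2302C
clock 4: out=0, reg = 0x91816
clock 5: out=0, reg = 0x48C0B
clock 6: out=1, reg = 0xA4605
clock 7: out=1, reg = 0xD2302
clock 8: out=0, reg = 0x69181
clock 9: out=1, reg = 0xB48C0
clock 10: out=0, reg = 0x5A460
clock 11: out=0, reg = 0xAD230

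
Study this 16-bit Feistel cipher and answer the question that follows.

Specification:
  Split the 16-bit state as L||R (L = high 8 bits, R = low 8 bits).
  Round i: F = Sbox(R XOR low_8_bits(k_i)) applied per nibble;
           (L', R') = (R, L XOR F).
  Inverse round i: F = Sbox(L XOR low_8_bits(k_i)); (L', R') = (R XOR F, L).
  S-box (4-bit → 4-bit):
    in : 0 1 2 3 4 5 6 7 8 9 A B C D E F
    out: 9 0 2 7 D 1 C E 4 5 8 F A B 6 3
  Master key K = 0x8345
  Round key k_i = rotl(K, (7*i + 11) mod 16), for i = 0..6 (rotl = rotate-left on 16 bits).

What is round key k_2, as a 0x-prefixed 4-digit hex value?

0x8B06

K = 0x8345
k_0 = rotl(K, (7*0+11) mod 16) = rotl(K, 11) = 0x2C1A
k_1 = rotl(K, (7*1+11) mod 16) = rotl(K, 2) = 0x0D16
k_2 = rotl(K, (7*2+11) mod 16) = rotl(K, 9) = 0x8B06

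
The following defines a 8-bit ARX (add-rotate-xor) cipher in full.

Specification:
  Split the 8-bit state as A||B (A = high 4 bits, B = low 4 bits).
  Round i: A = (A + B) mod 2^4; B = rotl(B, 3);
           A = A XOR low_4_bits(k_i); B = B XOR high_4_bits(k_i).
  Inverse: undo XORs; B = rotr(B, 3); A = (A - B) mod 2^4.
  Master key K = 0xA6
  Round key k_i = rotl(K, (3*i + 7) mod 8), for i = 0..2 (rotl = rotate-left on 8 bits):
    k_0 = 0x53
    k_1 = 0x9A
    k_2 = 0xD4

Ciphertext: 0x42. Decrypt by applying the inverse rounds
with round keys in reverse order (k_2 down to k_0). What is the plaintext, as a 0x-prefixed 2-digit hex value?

s_0 = ciphertext = 0x42
s_1 = InvRound(s_0, k_2) = 0x1F
s_2 = InvRound(s_1, k_1) = 0xFC
s_3 = InvRound(s_2, k_0) = 0x93

0x93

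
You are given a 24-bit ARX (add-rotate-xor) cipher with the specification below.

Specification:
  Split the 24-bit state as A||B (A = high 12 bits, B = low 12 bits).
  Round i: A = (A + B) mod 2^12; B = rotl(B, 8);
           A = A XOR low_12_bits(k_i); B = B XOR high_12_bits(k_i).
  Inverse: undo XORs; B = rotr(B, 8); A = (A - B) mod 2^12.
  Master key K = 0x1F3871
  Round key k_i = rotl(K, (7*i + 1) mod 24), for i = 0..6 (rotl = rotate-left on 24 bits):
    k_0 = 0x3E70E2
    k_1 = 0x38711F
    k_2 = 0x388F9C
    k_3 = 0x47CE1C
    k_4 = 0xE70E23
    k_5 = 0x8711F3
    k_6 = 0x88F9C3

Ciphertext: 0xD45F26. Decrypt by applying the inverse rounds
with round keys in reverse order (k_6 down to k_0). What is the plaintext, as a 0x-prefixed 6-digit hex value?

0x57AF06

s_0 = ciphertext = 0xD45F26
s_1 = InvRound(s_0, k_6) = 0x9EFA97
s_2 = InvRound(s_1, k_5) = 0x9BAE62
s_3 = InvRound(s_2, k_4) = 0x679120
s_4 = InvRound(s_3, k_3) = 0x2A05C5
s_5 = InvRound(s_4, k_2) = 0x8664D6
s_6 = InvRound(s_5, k_1) = 0x462517
s_7 = InvRound(s_6, k_0) = 0x57AF06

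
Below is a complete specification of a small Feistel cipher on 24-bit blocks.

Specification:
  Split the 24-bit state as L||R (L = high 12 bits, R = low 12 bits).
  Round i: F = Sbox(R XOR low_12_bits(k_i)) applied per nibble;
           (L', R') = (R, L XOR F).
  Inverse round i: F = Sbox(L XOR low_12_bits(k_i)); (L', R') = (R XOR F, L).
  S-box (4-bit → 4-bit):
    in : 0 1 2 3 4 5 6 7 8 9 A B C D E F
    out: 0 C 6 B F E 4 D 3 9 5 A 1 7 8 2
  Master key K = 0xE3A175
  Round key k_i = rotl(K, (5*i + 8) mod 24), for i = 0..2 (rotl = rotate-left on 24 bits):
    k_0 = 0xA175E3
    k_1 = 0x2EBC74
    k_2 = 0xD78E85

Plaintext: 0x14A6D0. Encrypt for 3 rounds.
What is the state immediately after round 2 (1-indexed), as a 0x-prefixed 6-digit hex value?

s_0 = plaintext = 0x14A6D0
s_1 = Round(s_0, k_0) = 0x6D0AF1
s_2 = Round(s_1, k_1) = 0xAF12EE
s_3 = Round(s_2, k_2) = 0x2EEBBB

0xAF12EE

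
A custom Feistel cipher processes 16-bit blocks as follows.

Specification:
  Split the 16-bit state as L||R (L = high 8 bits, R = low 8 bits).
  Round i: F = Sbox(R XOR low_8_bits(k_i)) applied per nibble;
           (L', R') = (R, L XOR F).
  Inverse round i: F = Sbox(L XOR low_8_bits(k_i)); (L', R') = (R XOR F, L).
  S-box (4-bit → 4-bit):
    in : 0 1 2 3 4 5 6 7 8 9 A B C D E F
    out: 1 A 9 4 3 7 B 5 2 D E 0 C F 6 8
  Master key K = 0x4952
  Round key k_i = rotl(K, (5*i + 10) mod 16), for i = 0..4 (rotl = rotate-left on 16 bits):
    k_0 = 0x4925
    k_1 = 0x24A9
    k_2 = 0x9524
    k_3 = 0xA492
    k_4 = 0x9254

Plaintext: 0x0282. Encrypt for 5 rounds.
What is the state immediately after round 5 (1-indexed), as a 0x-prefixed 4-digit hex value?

s_0 = plaintext = 0x0282
s_1 = Round(s_0, k_0) = 0x82E7
s_2 = Round(s_1, k_1) = 0xE7B4
s_3 = Round(s_2, k_2) = 0xB436
s_4 = Round(s_3, k_3) = 0x3657
s_5 = Round(s_4, k_4) = 0x5722

0x5722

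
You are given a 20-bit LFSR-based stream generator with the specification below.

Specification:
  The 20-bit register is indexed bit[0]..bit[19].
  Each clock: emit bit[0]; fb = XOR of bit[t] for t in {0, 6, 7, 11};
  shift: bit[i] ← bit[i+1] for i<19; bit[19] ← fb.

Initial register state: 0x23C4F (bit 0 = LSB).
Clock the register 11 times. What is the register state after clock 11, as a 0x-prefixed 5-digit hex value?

reg_0 = 0x23C4F
clock 1: out=1, reg = 0x91E27
clock 2: out=1, reg = 0x48F13
clock 3: out=1, reg = 0x24789
clock 4: out=1, reg = 0x123C4
clock 5: out=0, reg = 0x091E2
clock 6: out=0, reg = 0x048F1
clock 7: out=1, reg = 0x02478
clock 8: out=0, reg = 0x8123C
clock 9: out=0, reg = 0x4091E
clock 10: out=0, reg = 0xA048F
clock 11: out=1, reg = 0x50247

0x50247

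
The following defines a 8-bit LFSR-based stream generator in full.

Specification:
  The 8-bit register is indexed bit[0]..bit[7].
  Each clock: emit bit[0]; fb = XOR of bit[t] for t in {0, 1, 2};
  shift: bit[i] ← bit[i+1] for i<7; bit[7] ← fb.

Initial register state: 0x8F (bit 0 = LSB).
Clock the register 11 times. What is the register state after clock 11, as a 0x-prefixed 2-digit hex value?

reg_0 = 0x8F
clock 1: out=1, reg = 0xC7
clock 2: out=1, reg = 0xE3
clock 3: out=1, reg = 0x71
clock 4: out=1, reg = 0xB8
clock 5: out=0, reg = 0x5C
clock 6: out=0, reg = 0xAE
clock 7: out=0, reg = 0x57
clock 8: out=1, reg = 0xAB
clock 9: out=1, reg = 0x55
clock 10: out=1, reg = 0x2A
clock 11: out=0, reg = 0x95

0x95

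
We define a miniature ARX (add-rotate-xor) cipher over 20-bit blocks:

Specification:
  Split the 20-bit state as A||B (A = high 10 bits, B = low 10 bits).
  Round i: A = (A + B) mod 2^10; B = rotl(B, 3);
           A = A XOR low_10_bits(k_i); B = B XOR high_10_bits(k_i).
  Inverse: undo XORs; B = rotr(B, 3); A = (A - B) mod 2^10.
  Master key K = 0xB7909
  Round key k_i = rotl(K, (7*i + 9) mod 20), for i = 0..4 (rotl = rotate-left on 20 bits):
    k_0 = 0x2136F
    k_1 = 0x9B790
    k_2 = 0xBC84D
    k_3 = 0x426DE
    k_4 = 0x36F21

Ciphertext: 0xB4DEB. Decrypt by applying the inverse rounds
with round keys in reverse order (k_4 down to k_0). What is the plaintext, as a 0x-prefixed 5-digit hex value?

s_0 = ciphertext = 0xB4DEB
s_1 = InvRound(s_0, k_4) = 0x73026
s_2 = InvRound(s_1, k_3) = 0xDB7A5
s_3 = InvRound(s_2, k_2) = 0xDDBAA
s_4 = InvRound(s_3, k_1) = 0x4BBB8
s_5 = InvRound(s_4, k_0) = 0xF6A67

0xF6A67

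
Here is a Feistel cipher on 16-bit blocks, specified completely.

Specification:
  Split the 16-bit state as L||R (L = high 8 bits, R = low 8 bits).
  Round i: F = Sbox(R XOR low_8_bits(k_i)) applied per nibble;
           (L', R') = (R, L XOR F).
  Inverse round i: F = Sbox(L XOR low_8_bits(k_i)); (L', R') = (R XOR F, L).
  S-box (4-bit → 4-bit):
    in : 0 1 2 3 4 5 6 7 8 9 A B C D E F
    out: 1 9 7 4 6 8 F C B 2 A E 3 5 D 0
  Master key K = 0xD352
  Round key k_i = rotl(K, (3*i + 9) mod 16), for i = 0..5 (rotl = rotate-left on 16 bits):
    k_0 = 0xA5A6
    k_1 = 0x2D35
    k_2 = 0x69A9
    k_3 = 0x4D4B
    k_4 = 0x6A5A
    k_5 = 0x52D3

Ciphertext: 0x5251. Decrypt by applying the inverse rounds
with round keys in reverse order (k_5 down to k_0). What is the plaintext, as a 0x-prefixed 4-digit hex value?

0xFA31

s_0 = ciphertext = 0x5251
s_1 = InvRound(s_0, k_5) = 0xE852
s_2 = InvRound(s_1, k_4) = 0xB5E8
s_3 = InvRound(s_2, k_3) = 0xE5B5
s_4 = InvRound(s_3, k_2) = 0xD6E5
s_5 = InvRound(s_4, k_1) = 0x31D6
s_6 = InvRound(s_5, k_0) = 0xFA31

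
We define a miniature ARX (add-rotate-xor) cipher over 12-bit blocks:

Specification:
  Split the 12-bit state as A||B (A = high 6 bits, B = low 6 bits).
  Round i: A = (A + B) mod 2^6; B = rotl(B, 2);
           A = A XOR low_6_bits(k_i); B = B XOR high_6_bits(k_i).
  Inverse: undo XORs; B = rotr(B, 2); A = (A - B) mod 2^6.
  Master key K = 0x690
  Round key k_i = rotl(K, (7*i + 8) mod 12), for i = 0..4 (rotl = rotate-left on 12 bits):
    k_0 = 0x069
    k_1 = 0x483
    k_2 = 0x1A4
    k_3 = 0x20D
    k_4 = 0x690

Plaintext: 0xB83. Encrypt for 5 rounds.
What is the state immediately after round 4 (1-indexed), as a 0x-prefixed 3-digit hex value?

0x279

s_0 = plaintext = 0xB83
s_1 = Round(s_0, k_0) = 0x60D
s_2 = Round(s_1, k_1) = 0x9A6
s_3 = Round(s_2, k_2) = 0xA1C
s_4 = Round(s_3, k_3) = 0x279
s_5 = Round(s_4, k_4) = 0x4BD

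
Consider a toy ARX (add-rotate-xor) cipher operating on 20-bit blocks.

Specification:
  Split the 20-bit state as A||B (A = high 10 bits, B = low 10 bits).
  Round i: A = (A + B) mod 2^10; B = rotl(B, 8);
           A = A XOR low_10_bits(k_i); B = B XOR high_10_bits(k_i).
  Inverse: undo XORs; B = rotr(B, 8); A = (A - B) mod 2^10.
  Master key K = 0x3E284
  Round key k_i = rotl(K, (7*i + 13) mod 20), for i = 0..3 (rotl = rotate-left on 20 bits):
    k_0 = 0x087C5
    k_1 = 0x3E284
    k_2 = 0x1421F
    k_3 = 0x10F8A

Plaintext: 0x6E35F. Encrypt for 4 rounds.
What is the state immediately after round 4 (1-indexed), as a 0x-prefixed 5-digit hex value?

0x65537

s_0 = plaintext = 0x6E35F
s_1 = Round(s_0, k_0) = 0xB4BF6
s_2 = Round(s_1, k_1) = 0x13205
s_3 = Round(s_2, k_2) = 0x139D1
s_4 = Round(s_3, k_3) = 0x65537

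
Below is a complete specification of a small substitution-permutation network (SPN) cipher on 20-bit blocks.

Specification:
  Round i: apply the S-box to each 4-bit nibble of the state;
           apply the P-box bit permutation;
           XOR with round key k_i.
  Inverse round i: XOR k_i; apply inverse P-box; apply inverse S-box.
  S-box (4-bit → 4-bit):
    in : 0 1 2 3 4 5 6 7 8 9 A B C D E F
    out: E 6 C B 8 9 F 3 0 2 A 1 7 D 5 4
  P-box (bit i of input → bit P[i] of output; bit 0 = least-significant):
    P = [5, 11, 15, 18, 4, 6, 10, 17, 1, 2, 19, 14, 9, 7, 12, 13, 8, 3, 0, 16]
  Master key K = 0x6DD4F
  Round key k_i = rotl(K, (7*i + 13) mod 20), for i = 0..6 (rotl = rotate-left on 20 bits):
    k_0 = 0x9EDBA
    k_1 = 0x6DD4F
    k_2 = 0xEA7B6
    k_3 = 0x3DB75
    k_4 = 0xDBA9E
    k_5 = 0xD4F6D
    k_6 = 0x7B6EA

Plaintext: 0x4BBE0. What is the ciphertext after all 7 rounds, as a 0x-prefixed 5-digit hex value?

0xFF836

s_0 = plaintext = 0x4BBE0
s_1 = Round(s_0, k_0) = 0xC63A8
s_2 = Round(s_1, k_1) = 0x4AE80
s_3 = Round(s_2, k_2) = 0x30F34
s_4 = Round(s_3, k_3) = 0xCEAAD
s_5 = Round(s_4, k_4) = 0xB69F3
s_6 = Round(s_5, k_5) = 0x970C9
s_7 = Round(s_6, k_6) = 0xFF836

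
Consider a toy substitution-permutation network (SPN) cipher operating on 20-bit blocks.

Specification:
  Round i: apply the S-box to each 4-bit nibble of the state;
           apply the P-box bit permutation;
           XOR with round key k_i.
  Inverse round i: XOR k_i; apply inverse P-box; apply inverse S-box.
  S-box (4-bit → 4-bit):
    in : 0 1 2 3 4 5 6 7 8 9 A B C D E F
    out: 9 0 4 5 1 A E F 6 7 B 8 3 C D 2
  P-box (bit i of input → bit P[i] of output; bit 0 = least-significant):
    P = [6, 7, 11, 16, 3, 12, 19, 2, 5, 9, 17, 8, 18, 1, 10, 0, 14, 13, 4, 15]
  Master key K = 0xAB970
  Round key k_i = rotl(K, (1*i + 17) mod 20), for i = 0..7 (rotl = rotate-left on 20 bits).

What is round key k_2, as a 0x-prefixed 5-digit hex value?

K = 0xAB970
k_0 = rotl(K, (1*0+17) mod 20) = rotl(K, 17) = 0x1572E
k_1 = rotl(K, (1*1+17) mod 20) = rotl(K, 18) = 0x2AE5C
k_2 = rotl(K, (1*2+17) mod 20) = rotl(K, 19) = 0x55CB8

0x55CB8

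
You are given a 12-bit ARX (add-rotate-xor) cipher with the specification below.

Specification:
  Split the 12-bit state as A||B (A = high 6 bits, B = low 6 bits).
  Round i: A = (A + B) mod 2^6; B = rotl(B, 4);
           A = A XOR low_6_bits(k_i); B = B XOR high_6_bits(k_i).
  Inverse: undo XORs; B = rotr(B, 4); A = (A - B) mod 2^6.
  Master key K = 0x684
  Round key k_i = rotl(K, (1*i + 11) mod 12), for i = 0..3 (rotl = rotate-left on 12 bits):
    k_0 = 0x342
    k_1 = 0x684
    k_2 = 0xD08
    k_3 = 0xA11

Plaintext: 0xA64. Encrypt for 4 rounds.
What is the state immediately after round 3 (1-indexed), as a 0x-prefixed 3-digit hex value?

0xE82

s_0 = plaintext = 0xA64
s_1 = Round(s_0, k_0) = 0x3C4
s_2 = Round(s_1, k_1) = 0x5DB
s_3 = Round(s_2, k_2) = 0xE82
s_4 = Round(s_3, k_3) = 0xB48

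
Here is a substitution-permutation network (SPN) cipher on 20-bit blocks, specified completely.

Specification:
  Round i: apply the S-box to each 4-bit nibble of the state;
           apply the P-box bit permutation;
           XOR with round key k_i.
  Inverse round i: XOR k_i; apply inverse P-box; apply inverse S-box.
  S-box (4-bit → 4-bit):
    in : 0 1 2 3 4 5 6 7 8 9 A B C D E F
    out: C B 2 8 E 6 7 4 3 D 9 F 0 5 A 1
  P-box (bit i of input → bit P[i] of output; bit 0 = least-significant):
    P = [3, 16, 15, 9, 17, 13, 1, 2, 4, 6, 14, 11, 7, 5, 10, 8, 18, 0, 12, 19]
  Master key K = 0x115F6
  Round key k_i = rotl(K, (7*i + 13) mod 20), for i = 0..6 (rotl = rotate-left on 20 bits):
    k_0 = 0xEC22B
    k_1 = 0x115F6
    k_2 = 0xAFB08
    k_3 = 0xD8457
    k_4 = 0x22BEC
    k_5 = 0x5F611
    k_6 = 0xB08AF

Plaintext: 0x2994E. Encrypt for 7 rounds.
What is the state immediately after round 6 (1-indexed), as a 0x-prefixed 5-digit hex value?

0x165F1

s_0 = plaintext = 0x2994E
s_1 = Round(s_0, k_0) = 0xFADBC
s_2 = Round(s_1, k_1) = 0x77460
s_3 = Round(s_2, k_2) = 0x8054A
s_4 = Round(s_3, k_3) = 0x9E318
s_5 = Round(s_4, k_4) = 0xD12C0
s_6 = Round(s_5, k_5) = 0x165F1
s_7 = Round(s_6, k_6) = 0x44E46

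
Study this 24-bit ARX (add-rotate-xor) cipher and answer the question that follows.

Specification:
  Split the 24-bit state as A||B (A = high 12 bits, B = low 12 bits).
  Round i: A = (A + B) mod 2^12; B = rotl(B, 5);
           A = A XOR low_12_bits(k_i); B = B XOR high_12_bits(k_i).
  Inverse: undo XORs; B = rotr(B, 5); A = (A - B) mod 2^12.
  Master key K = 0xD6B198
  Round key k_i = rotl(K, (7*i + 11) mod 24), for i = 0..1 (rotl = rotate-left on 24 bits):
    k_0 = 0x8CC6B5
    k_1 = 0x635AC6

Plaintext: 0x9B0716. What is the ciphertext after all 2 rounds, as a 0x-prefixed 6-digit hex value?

0xAB3661

s_0 = plaintext = 0x9B0716
s_1 = Round(s_0, k_0) = 0x673A02
s_2 = Round(s_1, k_1) = 0xAB3661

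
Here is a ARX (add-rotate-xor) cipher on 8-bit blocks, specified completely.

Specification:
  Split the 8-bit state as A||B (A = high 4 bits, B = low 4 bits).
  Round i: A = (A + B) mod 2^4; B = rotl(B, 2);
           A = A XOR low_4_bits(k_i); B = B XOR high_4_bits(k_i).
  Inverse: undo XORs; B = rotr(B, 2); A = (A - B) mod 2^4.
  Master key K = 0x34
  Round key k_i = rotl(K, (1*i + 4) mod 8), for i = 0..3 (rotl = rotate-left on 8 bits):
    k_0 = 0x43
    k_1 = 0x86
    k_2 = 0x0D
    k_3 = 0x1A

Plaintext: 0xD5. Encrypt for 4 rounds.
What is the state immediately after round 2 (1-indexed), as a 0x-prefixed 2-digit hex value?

s_0 = plaintext = 0xD5
s_1 = Round(s_0, k_0) = 0x11
s_2 = Round(s_1, k_1) = 0x4C
s_3 = Round(s_2, k_2) = 0xD3
s_4 = Round(s_3, k_3) = 0xAD

0x4C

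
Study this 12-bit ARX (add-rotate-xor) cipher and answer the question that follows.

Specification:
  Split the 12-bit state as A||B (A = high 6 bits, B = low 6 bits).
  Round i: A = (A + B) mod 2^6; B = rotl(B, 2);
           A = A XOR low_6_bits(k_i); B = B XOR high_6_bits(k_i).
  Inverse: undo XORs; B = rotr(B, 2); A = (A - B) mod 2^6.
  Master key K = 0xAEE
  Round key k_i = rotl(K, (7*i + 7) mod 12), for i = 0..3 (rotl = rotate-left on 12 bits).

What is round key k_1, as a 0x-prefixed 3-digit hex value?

0xBBA

K = 0xAEE
k_0 = rotl(K, (7*0+7) mod 12) = rotl(K, 7) = 0x757
k_1 = rotl(K, (7*1+7) mod 12) = rotl(K, 2) = 0xBBA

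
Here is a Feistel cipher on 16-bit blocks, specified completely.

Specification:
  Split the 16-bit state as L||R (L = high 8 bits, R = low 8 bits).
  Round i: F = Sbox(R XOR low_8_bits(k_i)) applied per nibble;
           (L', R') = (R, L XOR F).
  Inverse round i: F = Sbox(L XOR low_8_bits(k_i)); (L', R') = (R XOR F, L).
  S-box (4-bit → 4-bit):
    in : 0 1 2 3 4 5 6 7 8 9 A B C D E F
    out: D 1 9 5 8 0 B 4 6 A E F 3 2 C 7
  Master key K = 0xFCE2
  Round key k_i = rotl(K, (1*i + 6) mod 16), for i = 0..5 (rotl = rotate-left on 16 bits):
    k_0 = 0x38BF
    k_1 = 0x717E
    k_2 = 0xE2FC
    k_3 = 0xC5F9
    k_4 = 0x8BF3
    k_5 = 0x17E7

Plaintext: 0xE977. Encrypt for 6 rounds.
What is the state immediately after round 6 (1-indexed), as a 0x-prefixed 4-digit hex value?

s_0 = plaintext = 0xE977
s_1 = Round(s_0, k_0) = 0x77DF
s_2 = Round(s_1, k_1) = 0xDF96
s_3 = Round(s_2, k_2) = 0x9661
s_4 = Round(s_3, k_3) = 0x6130
s_5 = Round(s_4, k_4) = 0x3054
s_6 = Round(s_5, k_5) = 0x54C5

0x54C5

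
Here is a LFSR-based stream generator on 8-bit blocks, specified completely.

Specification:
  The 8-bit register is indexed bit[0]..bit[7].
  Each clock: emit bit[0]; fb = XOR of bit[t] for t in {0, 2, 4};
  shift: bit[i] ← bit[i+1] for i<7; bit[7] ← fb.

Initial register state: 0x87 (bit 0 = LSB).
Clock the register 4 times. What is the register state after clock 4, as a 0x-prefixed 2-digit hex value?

reg_0 = 0x87
clock 1: out=1, reg = 0x43
clock 2: out=1, reg = 0xA1
clock 3: out=1, reg = 0xD0
clock 4: out=0, reg = 0xE8

0xE8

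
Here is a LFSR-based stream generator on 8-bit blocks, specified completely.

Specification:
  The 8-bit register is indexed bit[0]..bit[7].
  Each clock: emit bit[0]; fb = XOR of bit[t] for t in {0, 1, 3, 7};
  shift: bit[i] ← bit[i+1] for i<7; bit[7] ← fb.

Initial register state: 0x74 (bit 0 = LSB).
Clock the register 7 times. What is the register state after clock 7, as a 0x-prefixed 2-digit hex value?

reg_0 = 0x74
clock 1: out=0, reg = 0x3A
clock 2: out=0, reg = 0x1D
clock 3: out=1, reg = 0x0E
clock 4: out=0, reg = 0x07
clock 5: out=1, reg = 0x03
clock 6: out=1, reg = 0x01
clock 7: out=1, reg = 0x80

0x80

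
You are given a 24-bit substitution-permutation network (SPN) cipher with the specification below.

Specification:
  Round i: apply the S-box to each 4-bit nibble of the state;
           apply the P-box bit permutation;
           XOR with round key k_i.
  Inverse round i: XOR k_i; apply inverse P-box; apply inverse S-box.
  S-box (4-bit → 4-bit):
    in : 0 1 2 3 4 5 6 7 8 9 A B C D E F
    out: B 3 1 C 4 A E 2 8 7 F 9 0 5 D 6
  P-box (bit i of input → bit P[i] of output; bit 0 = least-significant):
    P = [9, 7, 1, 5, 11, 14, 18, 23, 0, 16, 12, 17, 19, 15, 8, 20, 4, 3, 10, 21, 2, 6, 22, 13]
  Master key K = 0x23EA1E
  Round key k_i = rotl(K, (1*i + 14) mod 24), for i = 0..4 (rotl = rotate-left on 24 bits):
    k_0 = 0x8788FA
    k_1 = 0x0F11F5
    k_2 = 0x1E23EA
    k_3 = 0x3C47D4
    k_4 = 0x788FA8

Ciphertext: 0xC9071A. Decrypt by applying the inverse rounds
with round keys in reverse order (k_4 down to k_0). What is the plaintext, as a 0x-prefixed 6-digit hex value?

s_0 = ciphertext = 0xC9071A
s_1 = InvRound(s_0, k_4) = 0xCB57B6
s_2 = InvRound(s_1, k_3) = 0xF88633
s_3 = InvRound(s_2, k_2) = 0x6AFB37
s_4 = InvRound(s_3, k_1) = 0x687799
s_5 = InvRound(s_4, k_0) = 0x639AAE

0x639AAE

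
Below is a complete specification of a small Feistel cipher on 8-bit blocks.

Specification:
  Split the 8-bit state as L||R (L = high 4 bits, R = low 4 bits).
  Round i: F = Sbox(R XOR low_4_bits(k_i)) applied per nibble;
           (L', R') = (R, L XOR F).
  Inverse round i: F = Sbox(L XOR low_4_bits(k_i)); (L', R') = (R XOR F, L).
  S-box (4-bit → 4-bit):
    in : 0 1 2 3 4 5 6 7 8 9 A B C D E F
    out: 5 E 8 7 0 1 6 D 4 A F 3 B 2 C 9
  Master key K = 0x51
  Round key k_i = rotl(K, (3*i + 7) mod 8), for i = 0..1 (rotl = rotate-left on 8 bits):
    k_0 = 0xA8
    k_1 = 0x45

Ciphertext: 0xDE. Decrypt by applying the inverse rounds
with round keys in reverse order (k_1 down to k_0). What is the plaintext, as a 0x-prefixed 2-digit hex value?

s_0 = ciphertext = 0xDE
s_1 = InvRound(s_0, k_1) = 0xAD
s_2 = InvRound(s_1, k_0) = 0x5A

0x5A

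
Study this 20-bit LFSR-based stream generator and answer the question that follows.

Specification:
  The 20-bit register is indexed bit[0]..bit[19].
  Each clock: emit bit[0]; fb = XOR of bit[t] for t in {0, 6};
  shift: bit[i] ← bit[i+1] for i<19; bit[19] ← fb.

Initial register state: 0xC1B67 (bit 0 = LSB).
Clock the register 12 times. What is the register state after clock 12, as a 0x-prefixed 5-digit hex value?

0xB0AC1

reg_0 = 0xC1B67
clock 1: out=1, reg = 0x60DB3
clock 2: out=1, reg = 0xB06D9
clock 3: out=1, reg = 0x5836C
clock 4: out=0, reg = 0xAC1B6
clock 5: out=0, reg = 0x560DB
clock 6: out=1, reg = 0x2B06D
clock 7: out=1, reg = 0x15836
clock 8: out=0, reg = 0x0AC1B
clock 9: out=1, reg = 0x8560D
clock 10: out=1, reg = 0xC2B06
clock 11: out=0, reg = 0x61583
clock 12: out=1, reg = 0xB0AC1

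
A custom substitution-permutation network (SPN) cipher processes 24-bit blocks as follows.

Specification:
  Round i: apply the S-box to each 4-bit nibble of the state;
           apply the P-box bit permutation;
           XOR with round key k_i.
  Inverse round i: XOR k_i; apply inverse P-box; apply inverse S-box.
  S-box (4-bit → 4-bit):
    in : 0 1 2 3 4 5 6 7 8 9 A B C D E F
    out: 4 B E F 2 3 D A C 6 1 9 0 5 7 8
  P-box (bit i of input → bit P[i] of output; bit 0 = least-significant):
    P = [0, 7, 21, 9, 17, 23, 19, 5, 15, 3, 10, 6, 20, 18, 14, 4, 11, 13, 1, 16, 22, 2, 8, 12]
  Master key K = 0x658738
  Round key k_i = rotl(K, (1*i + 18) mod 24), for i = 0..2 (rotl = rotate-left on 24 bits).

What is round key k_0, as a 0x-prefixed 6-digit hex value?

0xE1961C

K = 0x658738
k_0 = rotl(K, (1*0+18) mod 24) = rotl(K, 18) = 0xE1961C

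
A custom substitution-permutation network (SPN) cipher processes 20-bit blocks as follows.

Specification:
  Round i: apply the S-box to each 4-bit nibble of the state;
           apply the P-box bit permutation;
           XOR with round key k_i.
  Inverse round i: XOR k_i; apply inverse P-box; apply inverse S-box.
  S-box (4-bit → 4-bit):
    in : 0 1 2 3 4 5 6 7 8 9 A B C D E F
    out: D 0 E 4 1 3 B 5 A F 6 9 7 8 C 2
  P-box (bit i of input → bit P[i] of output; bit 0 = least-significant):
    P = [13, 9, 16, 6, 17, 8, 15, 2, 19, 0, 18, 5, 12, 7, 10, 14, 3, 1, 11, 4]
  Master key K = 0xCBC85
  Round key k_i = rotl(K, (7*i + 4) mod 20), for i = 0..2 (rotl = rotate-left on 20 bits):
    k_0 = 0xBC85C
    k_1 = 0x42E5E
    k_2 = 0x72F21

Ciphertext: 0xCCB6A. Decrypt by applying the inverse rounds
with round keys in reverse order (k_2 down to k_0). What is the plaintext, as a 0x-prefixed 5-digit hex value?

0x87E6E

s_0 = ciphertext = 0xCCB6A
s_1 = InvRound(s_0, k_2) = 0x5E570
s_2 = InvRound(s_1, k_1) = 0xCDD2A
s_3 = InvRound(s_2, k_0) = 0x87E6E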